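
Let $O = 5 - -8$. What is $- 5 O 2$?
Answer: $-130$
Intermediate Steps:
$O = 13$ ($O = 5 + 8 = 13$)
$- 5 O 2 = \left(-5\right) 13 \cdot 2 = \left(-65\right) 2 = -130$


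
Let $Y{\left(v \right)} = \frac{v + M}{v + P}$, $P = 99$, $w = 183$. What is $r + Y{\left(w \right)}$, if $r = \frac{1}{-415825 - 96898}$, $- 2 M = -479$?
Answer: $\frac{9218093}{6152676} \approx 1.4982$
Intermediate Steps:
$M = \frac{479}{2}$ ($M = \left(- \frac{1}{2}\right) \left(-479\right) = \frac{479}{2} \approx 239.5$)
$r = - \frac{1}{512723}$ ($r = \frac{1}{-512723} = - \frac{1}{512723} \approx -1.9504 \cdot 10^{-6}$)
$Y{\left(v \right)} = \frac{\frac{479}{2} + v}{99 + v}$ ($Y{\left(v \right)} = \frac{v + \frac{479}{2}}{v + 99} = \frac{\frac{479}{2} + v}{99 + v}$)
$r + Y{\left(w \right)} = - \frac{1}{512723} + \frac{\frac{479}{2} + 183}{99 + 183} = - \frac{1}{512723} + \frac{1}{282} \cdot \frac{845}{2} = - \frac{1}{512723} + \frac{845}{564} = \frac{9218093}{6152676}$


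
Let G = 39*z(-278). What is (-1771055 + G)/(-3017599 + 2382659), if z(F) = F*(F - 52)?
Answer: -361361/126988 ≈ -2.8456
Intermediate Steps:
z(F) = F*(-52 + F)
G = 3577860 (G = 39*(-278*(-52 - 278)) = 39*(-278*(-330)) = 39*91740 = 3577860)
(-1771055 + G)/(-3017599 + 2382659) = (-1771055 + 3577860)/(-3017599 + 2382659) = 1806805/(-634940) = 1806805*(-1/634940) = -361361/126988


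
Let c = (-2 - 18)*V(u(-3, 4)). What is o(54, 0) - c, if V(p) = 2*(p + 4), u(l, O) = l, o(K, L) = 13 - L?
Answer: 53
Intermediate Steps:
V(p) = 8 + 2*p (V(p) = 2*(4 + p) = 8 + 2*p)
c = -40 (c = (-2 - 18)*(8 + 2*(-3)) = -20*(8 - 6) = -20*2 = -40)
o(54, 0) - c = (13 - 1*0) - 1*(-40) = (13 + 0) + 40 = 13 + 40 = 53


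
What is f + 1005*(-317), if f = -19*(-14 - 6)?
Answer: -318205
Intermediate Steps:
f = 380 (f = -19*(-20) = 380)
f + 1005*(-317) = 380 + 1005*(-317) = 380 - 318585 = -318205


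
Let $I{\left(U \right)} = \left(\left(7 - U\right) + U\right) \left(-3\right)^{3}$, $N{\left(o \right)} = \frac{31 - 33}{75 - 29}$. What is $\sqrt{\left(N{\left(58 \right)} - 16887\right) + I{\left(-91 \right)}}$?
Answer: $\frac{i \sqrt{9033227}}{23} \approx 130.68 i$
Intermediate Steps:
$N{\left(o \right)} = - \frac{1}{23}$ ($N{\left(o \right)} = - \frac{2}{46} = \left(-2\right) \frac{1}{46} = - \frac{1}{23}$)
$I{\left(U \right)} = -189$ ($I{\left(U \right)} = 7 \left(-27\right) = -189$)
$\sqrt{\left(N{\left(58 \right)} - 16887\right) + I{\left(-91 \right)}} = \sqrt{\left(- \frac{1}{23} - 16887\right) - 189} = \sqrt{- \frac{388402}{23} - 189} = \sqrt{- \frac{392749}{23}} = \frac{i \sqrt{9033227}}{23}$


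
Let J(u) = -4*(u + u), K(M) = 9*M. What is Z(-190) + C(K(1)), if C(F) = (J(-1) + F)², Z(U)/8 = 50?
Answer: 689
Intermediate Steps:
Z(U) = 400 (Z(U) = 8*50 = 400)
J(u) = -8*u
C(F) = (8 + F)² (C(F) = (-8*(-1) + F)² = (8 + F)²)
Z(-190) + C(K(1)) = 400 + (8 + 9*1)² = 400 + (8 + 9)² = 400 + 17² = 400 + 289 = 689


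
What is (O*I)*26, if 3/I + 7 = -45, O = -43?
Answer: 129/2 ≈ 64.500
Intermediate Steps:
I = -3/52 (I = 3/(-7 - 45) = 3/(-52) = 3*(-1/52) = -3/52 ≈ -0.057692)
(O*I)*26 = -43*(-3/52)*26 = (129/52)*26 = 129/2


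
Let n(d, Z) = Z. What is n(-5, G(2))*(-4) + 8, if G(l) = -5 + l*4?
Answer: -4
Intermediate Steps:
G(l) = -5 + 4*l
n(-5, G(2))*(-4) + 8 = (-5 + 4*2)*(-4) + 8 = (-5 + 8)*(-4) + 8 = 3*(-4) + 8 = -12 + 8 = -4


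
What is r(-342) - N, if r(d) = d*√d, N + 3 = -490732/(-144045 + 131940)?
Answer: -454417/12105 - 1026*I*√38 ≈ -37.54 - 6324.7*I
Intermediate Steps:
N = 454417/12105 (N = -3 - 490732/(-144045 + 131940) = -3 - 490732/(-12105) = -3 - 490732*(-1/12105) = -3 + 490732/12105 = 454417/12105 ≈ 37.540)
r(d) = d^(3/2)
r(-342) - N = (-342)^(3/2) - 1*454417/12105 = -1026*I*√38 - 454417/12105 = -454417/12105 - 1026*I*√38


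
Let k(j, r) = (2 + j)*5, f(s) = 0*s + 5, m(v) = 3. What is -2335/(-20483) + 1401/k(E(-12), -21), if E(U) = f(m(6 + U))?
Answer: 28778408/716905 ≈ 40.143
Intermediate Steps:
f(s) = 5 (f(s) = 0 + 5 = 5)
E(U) = 5
k(j, r) = 10 + 5*j
-2335/(-20483) + 1401/k(E(-12), -21) = -2335/(-20483) + 1401/(10 + 5*5) = -2335*(-1/20483) + 1401/(10 + 25) = 2335/20483 + 1401/35 = 28778408/716905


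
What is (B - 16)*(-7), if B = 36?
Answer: -140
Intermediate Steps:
(B - 16)*(-7) = (36 - 16)*(-7) = 20*(-7) = -140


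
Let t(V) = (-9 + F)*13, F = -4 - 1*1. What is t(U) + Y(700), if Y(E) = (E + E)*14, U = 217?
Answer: 19418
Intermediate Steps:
F = -5 (F = -4 - 1 = -5)
Y(E) = 28*E (Y(E) = (2*E)*14 = 28*E)
t(V) = -182 (t(V) = (-9 - 5)*13 = -14*13 = -182)
t(U) + Y(700) = -182 + 28*700 = -182 + 19600 = 19418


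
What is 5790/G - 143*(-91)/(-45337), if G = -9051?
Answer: -126760631/136781729 ≈ -0.92674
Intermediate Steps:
5790/G - 143*(-91)/(-45337) = 5790/(-9051) - 143*(-91)/(-45337) = 5790*(-1/9051) + 13013*(-1/45337) = -1930/3017 - 13013/45337 = -126760631/136781729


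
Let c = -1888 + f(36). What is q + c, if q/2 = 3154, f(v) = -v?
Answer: 4384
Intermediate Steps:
c = -1924 (c = -1888 - 1*36 = -1888 - 36 = -1924)
q = 6308 (q = 2*3154 = 6308)
q + c = 6308 - 1924 = 4384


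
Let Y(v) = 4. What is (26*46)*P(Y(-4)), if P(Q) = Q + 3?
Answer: 8372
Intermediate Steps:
P(Q) = 3 + Q
(26*46)*P(Y(-4)) = (26*46)*(3 + 4) = 1196*7 = 8372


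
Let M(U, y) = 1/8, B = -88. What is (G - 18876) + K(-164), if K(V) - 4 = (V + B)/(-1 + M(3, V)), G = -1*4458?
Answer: -23042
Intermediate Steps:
M(U, y) = ⅛
G = -4458
K(V) = 732/7 - 8*V/7 (K(V) = 4 + (V - 88)/(-1 + ⅛) = 4 + (-88 + V)/(-7/8) = 4 + (-88 + V)*(-8/7) = 4 + (704/7 - 8*V/7) = 732/7 - 8*V/7)
(G - 18876) + K(-164) = (-4458 - 18876) + (732/7 - 8/7*(-164)) = -23334 + (732/7 + 1312/7) = -23334 + 292 = -23042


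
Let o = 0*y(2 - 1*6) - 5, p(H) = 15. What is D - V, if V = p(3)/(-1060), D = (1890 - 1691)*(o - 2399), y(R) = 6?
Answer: -101419949/212 ≈ -4.7840e+5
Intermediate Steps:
o = -5 (o = 0*6 - 5 = 0 - 5 = -5)
D = -478396 (D = (1890 - 1691)*(-5 - 2399) = 199*(-2404) = -478396)
V = -3/212 (V = 15/(-1060) = 15*(-1/1060) = -3/212 ≈ -0.014151)
D - V = -478396 - 1*(-3/212) = -478396 + 3/212 = -101419949/212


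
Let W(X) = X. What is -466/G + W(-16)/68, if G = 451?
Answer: -9726/7667 ≈ -1.2686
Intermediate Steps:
-466/G + W(-16)/68 = -466/451 - 16/68 = -466*1/451 - 16*1/68 = -466/451 - 4/17 = -9726/7667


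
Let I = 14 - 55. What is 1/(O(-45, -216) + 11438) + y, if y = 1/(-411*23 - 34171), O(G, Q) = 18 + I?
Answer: 32209/497967960 ≈ 6.4681e-5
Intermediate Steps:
I = -41
O(G, Q) = -23 (O(G, Q) = 18 - 41 = -23)
y = -1/43624 (y = 1/(-9453 - 34171) = 1/(-43624) = -1/43624 ≈ -2.2923e-5)
1/(O(-45, -216) + 11438) + y = 1/(-23 + 11438) - 1/43624 = 1/11415 - 1/43624 = 32209/497967960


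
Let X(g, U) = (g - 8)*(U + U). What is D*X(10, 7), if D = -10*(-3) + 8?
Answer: 1064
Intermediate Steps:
D = 38 (D = 30 + 8 = 38)
X(g, U) = 2*U*(-8 + g) (X(g, U) = (-8 + g)*(2*U) = 2*U*(-8 + g))
D*X(10, 7) = 38*(2*7*(-8 + 10)) = 38*(2*7*2) = 38*28 = 1064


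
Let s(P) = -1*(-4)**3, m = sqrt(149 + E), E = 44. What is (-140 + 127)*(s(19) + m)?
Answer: -832 - 13*sqrt(193) ≈ -1012.6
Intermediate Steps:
m = sqrt(193) (m = sqrt(149 + 44) = sqrt(193) ≈ 13.892)
s(P) = 64 (s(P) = -1*(-64) = 64)
(-140 + 127)*(s(19) + m) = (-140 + 127)*(64 + sqrt(193)) = -13*(64 + sqrt(193)) = -832 - 13*sqrt(193)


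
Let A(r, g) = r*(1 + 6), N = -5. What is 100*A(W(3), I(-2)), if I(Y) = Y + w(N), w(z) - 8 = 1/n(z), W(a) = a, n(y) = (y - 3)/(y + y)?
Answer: 2100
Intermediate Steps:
n(y) = (-3 + y)/(2*y) (n(y) = (-3 + y)/((2*y)) = (-3 + y)*(1/(2*y)) = (-3 + y)/(2*y))
w(z) = 8 + 2*z/(-3 + z) (w(z) = 8 + 1/((-3 + z)/(2*z)) = 8 + 2*z/(-3 + z))
I(Y) = 37/4 + Y (I(Y) = Y + 2*(-12 + 5*(-5))/(-3 - 5) = Y + 2*(-12 - 25)/(-8) = Y + 2*(-⅛)*(-37) = Y + 37/4 = 37/4 + Y)
A(r, g) = 7*r (A(r, g) = r*7 = 7*r)
100*A(W(3), I(-2)) = 100*(7*3) = 100*21 = 2100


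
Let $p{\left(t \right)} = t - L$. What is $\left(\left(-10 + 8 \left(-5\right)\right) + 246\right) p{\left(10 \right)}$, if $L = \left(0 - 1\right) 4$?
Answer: $2744$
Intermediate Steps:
$L = -4$ ($L = \left(-1\right) 4 = -4$)
$p{\left(t \right)} = 4 + t$ ($p{\left(t \right)} = t - -4 = t + 4 = 4 + t$)
$\left(\left(-10 + 8 \left(-5\right)\right) + 246\right) p{\left(10 \right)} = \left(\left(-10 + 8 \left(-5\right)\right) + 246\right) \left(4 + 10\right) = \left(\left(-10 - 40\right) + 246\right) 14 = \left(-50 + 246\right) 14 = 196 \cdot 14 = 2744$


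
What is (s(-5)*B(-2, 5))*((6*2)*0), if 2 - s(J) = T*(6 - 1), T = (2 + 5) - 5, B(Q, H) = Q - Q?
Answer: 0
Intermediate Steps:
B(Q, H) = 0
T = 2 (T = 7 - 5 = 2)
s(J) = -8 (s(J) = 2 - 2*(6 - 1) = 2 - 2*5 = 2 - 1*10 = 2 - 10 = -8)
(s(-5)*B(-2, 5))*((6*2)*0) = (-8*0)*((6*2)*0) = 0*(12*0) = 0*0 = 0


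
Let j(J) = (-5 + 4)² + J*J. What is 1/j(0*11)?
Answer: 1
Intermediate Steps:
j(J) = 1 + J² (j(J) = (-1)² + J² = 1 + J²)
1/j(0*11) = 1/(1 + (0*11)²) = 1/(1 + 0²) = 1/(1 + 0) = 1/1 = 1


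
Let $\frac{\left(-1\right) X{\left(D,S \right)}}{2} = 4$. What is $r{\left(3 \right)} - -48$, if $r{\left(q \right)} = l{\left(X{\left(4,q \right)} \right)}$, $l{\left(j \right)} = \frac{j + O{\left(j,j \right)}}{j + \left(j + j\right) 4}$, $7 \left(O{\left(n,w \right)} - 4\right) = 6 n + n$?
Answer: $\frac{289}{6} \approx 48.167$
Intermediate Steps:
$X{\left(D,S \right)} = -8$ ($X{\left(D,S \right)} = \left(-2\right) 4 = -8$)
$O{\left(n,w \right)} = 4 + n$ ($O{\left(n,w \right)} = 4 + \frac{6 n + n}{7} = 4 + \frac{7 n}{7} = 4 + n$)
$l{\left(j \right)} = \frac{4 + 2 j}{9 j}$ ($l{\left(j \right)} = \frac{j + \left(4 + j\right)}{j + \left(j + j\right) 4} = \frac{4 + 2 j}{j + 2 j 4} = \frac{4 + 2 j}{j + 8 j} = \frac{4 + 2 j}{9 j}$)
$r{\left(q \right)} = \frac{1}{6}$ ($r{\left(q \right)} = \frac{2 \left(2 - 8\right)}{9 \left(-8\right)} = \frac{2}{9} \left(- \frac{1}{8}\right) \left(-6\right) = \frac{1}{6}$)
$r{\left(3 \right)} - -48 = \frac{1}{6} - -48 = \frac{1}{6} + 48 = \frac{289}{6}$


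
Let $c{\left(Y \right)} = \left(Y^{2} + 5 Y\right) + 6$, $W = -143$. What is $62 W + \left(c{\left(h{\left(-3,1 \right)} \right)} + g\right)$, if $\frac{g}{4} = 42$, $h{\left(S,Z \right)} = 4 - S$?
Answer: $-8608$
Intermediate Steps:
$g = 168$ ($g = 4 \cdot 42 = 168$)
$c{\left(Y \right)} = 6 + Y^{2} + 5 Y$
$62 W + \left(c{\left(h{\left(-3,1 \right)} \right)} + g\right) = 62 \left(-143\right) + \left(\left(6 + \left(4 - -3\right)^{2} + 5 \left(4 - -3\right)\right) + 168\right) = -8866 + \left(\left(6 + \left(4 + 3\right)^{2} + 5 \left(4 + 3\right)\right) + 168\right) = -8866 + \left(\left(6 + 7^{2} + 5 \cdot 7\right) + 168\right) = -8866 + \left(\left(6 + 49 + 35\right) + 168\right) = -8866 + \left(90 + 168\right) = -8866 + 258 = -8608$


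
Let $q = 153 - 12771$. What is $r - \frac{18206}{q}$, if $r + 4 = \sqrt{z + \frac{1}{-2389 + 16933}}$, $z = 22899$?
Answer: $- \frac{16133}{6309} + \frac{\sqrt{33637348757}}{1212} \approx 148.77$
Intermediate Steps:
$q = -12618$ ($q = 153 - 12771 = -12618$)
$r = -4 + \frac{\sqrt{33637348757}}{1212}$ ($r = -4 + \sqrt{22899 + \frac{1}{-2389 + 16933}} = -4 + \sqrt{22899 + \frac{1}{14544}} = -4 + \sqrt{\frac{333043057}{14544}} = -4 + \frac{\sqrt{33637348757}}{1212} \approx 147.32$)
$r - \frac{18206}{q} = \left(-4 + \frac{\sqrt{33637348757}}{1212}\right) - \frac{18206}{-12618} = \left(-4 + \frac{\sqrt{33637348757}}{1212}\right) - 18206 \left(- \frac{1}{12618}\right) = \left(-4 + \frac{\sqrt{33637348757}}{1212}\right) - - \frac{9103}{6309} = \left(-4 + \frac{\sqrt{33637348757}}{1212}\right) + \frac{9103}{6309} = - \frac{16133}{6309} + \frac{\sqrt{33637348757}}{1212}$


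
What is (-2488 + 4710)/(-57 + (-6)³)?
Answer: -2222/273 ≈ -8.1392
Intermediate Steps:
(-2488 + 4710)/(-57 + (-6)³) = 2222/(-57 - 216) = 2222/(-273) = 2222*(-1/273) = -2222/273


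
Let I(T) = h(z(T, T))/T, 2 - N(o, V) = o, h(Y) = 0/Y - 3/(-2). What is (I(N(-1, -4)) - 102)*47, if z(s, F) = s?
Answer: -9541/2 ≈ -4770.5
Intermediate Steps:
h(Y) = 3/2 (h(Y) = 0 - 3*(-1/2) = 0 + 3/2 = 3/2)
N(o, V) = 2 - o
I(T) = 3/(2*T)
(I(N(-1, -4)) - 102)*47 = (3/(2*(2 - 1*(-1))) - 102)*47 = (3/(2*(2 + 1)) - 102)*47 = ((3/2)/3 - 102)*47 = ((3/2)*(1/3) - 102)*47 = (1/2 - 102)*47 = -203/2*47 = -9541/2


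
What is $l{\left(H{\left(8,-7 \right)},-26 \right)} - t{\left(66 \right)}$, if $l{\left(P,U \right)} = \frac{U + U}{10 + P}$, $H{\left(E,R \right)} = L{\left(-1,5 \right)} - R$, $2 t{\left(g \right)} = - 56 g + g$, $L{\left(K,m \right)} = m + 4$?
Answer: $1813$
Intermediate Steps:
$L{\left(K,m \right)} = 4 + m$
$t{\left(g \right)} = - \frac{55 g}{2}$ ($t{\left(g \right)} = \frac{- 56 g + g}{2} = \frac{\left(-55\right) g}{2} = - \frac{55 g}{2}$)
$H{\left(E,R \right)} = 9 - R$ ($H{\left(E,R \right)} = \left(4 + 5\right) - R = 9 - R$)
$l{\left(P,U \right)} = \frac{2 U}{10 + P}$
$l{\left(H{\left(8,-7 \right)},-26 \right)} - t{\left(66 \right)} = 2 \left(-26\right) \frac{1}{10 + \left(9 - -7\right)} - \left(- \frac{55}{2}\right) 66 = 2 \left(-26\right) \frac{1}{10 + \left(9 + 7\right)} - -1815 = 2 \left(-26\right) \frac{1}{10 + 16} + 1815 = 2 \left(-26\right) \frac{1}{26} + 1815 = -2 + 1815 = 1813$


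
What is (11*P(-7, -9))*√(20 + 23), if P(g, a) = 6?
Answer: 66*√43 ≈ 432.79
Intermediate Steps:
(11*P(-7, -9))*√(20 + 23) = (11*6)*√(20 + 23) = 66*√43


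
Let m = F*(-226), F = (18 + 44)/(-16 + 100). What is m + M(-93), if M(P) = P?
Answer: -5456/21 ≈ -259.81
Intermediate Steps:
F = 31/42 (F = 62/84 = 62*(1/84) = 31/42 ≈ 0.73810)
m = -3503/21 (m = (31/42)*(-226) = -3503/21 ≈ -166.81)
m + M(-93) = -3503/21 - 93 = -5456/21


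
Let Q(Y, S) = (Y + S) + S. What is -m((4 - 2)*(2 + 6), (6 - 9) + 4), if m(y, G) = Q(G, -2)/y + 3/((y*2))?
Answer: 3/32 ≈ 0.093750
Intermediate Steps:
Q(Y, S) = Y + 2*S (Q(Y, S) = (S + Y) + S = Y + 2*S)
m(y, G) = 3/(2*y) + (-4 + G)/y (m(y, G) = (G + 2*(-2))/y + 3/((y*2)) = (G - 4)/y + 3/((2*y)) = (-4 + G)/y + 3*(1/(2*y)) = (-4 + G)/y + 3/(2*y) = 3/(2*y) + (-4 + G)/y)
-m((4 - 2)*(2 + 6), (6 - 9) + 4) = -(-5/2 + ((6 - 9) + 4))/((4 - 2)*(2 + 6)) = -(-5/2 + (-3 + 4))/(2*8) = -(-5/2 + 1)/16 = -(-3)/(16*2) = -1*(-3/32) = 3/32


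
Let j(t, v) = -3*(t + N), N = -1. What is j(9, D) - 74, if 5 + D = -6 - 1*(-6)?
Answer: -98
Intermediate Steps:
D = -5 (D = -5 + (-6 - 1*(-6)) = -5 + (-6 + 6) = -5 + 0 = -5)
j(t, v) = 3 - 3*t (j(t, v) = -3*(t - 1) = -3*(-1 + t) = 3 - 3*t)
j(9, D) - 74 = (3 - 3*9) - 74 = (3 - 27) - 74 = -24 - 74 = -98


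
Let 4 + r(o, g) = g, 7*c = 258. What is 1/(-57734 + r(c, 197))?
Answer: -1/57541 ≈ -1.7379e-5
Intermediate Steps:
c = 258/7 (c = (1/7)*258 = 258/7 ≈ 36.857)
r(o, g) = -4 + g
1/(-57734 + r(c, 197)) = 1/(-57734 + (-4 + 197)) = 1/(-57734 + 193) = 1/(-57541) = -1/57541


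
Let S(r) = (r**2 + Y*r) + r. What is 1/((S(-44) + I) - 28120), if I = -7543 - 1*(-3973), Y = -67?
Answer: -1/26850 ≈ -3.7244e-5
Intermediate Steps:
I = -3570 (I = -7543 + 3973 = -3570)
S(r) = r**2 - 66*r (S(r) = (r**2 - 67*r) + r = r**2 - 66*r)
1/((S(-44) + I) - 28120) = 1/((-44*(-66 - 44) - 3570) - 28120) = 1/((-44*(-110) - 3570) - 28120) = 1/((4840 - 3570) - 28120) = 1/(1270 - 28120) = 1/(-26850) = -1/26850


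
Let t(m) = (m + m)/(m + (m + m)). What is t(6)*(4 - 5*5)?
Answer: -14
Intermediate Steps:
t(m) = ⅔ (t(m) = (2*m)/(m + 2*m) = (2*m)/((3*m)) = (2*m)*(1/(3*m)) = ⅔)
t(6)*(4 - 5*5) = 2*(4 - 5*5)/3 = 2*(4 - 25)/3 = (⅔)*(-21) = -14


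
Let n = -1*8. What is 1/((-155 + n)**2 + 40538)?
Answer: 1/67107 ≈ 1.4902e-5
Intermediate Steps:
n = -8
1/((-155 + n)**2 + 40538) = 1/((-155 - 8)**2 + 40538) = 1/((-163)**2 + 40538) = 1/(26569 + 40538) = 1/67107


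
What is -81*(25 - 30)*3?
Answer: 1215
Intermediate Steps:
-81*(25 - 30)*3 = -(-405)*3 = -81*(-15) = 1215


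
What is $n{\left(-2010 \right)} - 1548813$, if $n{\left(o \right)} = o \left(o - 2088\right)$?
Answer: $6688167$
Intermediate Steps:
$n{\left(o \right)} = o \left(-2088 + o\right)$
$n{\left(-2010 \right)} - 1548813 = - 2010 \left(-2088 - 2010\right) - 1548813 = \left(-2010\right) \left(-4098\right) - 1548813 = 8236980 - 1548813 = 6688167$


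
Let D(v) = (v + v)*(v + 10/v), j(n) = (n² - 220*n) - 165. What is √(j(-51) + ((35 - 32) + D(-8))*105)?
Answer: 3*√3279 ≈ 171.79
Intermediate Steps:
j(n) = -165 + n² - 220*n
D(v) = 2*v*(v + 10/v) (D(v) = (2*v)*(v + 10/v) = 2*v*(v + 10/v))
√(j(-51) + ((35 - 32) + D(-8))*105) = √((-165 + (-51)² - 220*(-51)) + ((35 - 32) + (20 + 2*(-8)²))*105) = √((-165 + 2601 + 11220) + (3 + (20 + 2*64))*105) = √(13656 + (3 + (20 + 128))*105) = √(13656 + (3 + 148)*105) = √(13656 + 151*105) = √(13656 + 15855) = √29511 = 3*√3279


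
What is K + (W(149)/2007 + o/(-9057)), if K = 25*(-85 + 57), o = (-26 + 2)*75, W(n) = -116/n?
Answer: -631788496304/902810817 ≈ -699.80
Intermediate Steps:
o = -1800 (o = -24*75 = -1800)
K = -700 (K = 25*(-28) = -700)
K + (W(149)/2007 + o/(-9057)) = -700 + (-116/149/2007 - 1800/(-9057)) = -700 + (-116*1/149*(1/2007) - 1800*(-1/9057)) = -700 + (-116/149*1/2007 + 600/3019) = -700 + (-116/299043 + 600/3019) = -700 + 179075596/902810817 = -631788496304/902810817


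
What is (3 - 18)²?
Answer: 225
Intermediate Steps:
(3 - 18)² = (-15)² = 225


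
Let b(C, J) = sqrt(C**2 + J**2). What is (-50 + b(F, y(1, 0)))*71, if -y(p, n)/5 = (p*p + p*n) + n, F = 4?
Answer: -3550 + 71*sqrt(41) ≈ -3095.4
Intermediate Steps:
y(p, n) = -5*n - 5*p**2 - 5*n*p (y(p, n) = -5*((p*p + p*n) + n) = -5*((p**2 + n*p) + n) = -5*(n + p**2 + n*p) = -5*n - 5*p**2 - 5*n*p)
(-50 + b(F, y(1, 0)))*71 = (-50 + sqrt(4**2 + (-5*0 - 5*1**2 - 5*0*1)**2))*71 = (-50 + sqrt(16 + (0 - 5*1 + 0)**2))*71 = (-50 + sqrt(16 + (0 - 5 + 0)**2))*71 = (-50 + sqrt(16 + (-5)**2))*71 = (-50 + sqrt(16 + 25))*71 = (-50 + sqrt(41))*71 = -3550 + 71*sqrt(41)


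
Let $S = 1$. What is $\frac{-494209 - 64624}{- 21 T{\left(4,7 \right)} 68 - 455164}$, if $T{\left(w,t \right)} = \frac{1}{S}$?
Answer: $\frac{558833}{456592} \approx 1.2239$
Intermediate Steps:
$T{\left(w,t \right)} = 1$ ($T{\left(w,t \right)} = 1^{-1} = 1$)
$\frac{-494209 - 64624}{- 21 T{\left(4,7 \right)} 68 - 455164} = \frac{-494209 - 64624}{\left(-21\right) 1 \cdot 68 - 455164} = - \frac{558833}{\left(-21\right) 68 - 455164} = - \frac{558833}{-1428 - 455164} = - \frac{558833}{-456592} = \left(-558833\right) \left(- \frac{1}{456592}\right) = \frac{558833}{456592}$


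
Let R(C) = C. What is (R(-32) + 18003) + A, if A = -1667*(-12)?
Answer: 37975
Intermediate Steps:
A = 20004
(R(-32) + 18003) + A = (-32 + 18003) + 20004 = 17971 + 20004 = 37975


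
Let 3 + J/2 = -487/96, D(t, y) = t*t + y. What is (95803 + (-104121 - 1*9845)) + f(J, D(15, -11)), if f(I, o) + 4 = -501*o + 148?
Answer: -125233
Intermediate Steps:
D(t, y) = y + t² (D(t, y) = t² + y = y + t²)
J = -775/48 (J = -6 + 2*(-487/96) = -6 - 487/48 = -775/48 ≈ -16.146)
f(I, o) = 144 - 501*o (f(I, o) = -4 + (-501*o + 148) = -4 + (148 - 501*o) = 144 - 501*o)
(95803 + (-104121 - 1*9845)) + f(J, D(15, -11)) = (95803 + (-104121 - 1*9845)) + (144 - 501*(-11 + 15²)) = (95803 + (-104121 - 9845)) + (144 - 501*(-11 + 225)) = (95803 - 113966) + (144 - 501*214) = -18163 + (144 - 107214) = -18163 - 107070 = -125233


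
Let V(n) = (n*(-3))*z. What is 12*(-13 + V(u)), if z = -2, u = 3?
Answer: 60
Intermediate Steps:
V(n) = 6*n (V(n) = (n*(-3))*(-2) = -3*n*(-2) = 6*n)
12*(-13 + V(u)) = 12*(-13 + 6*3) = 12*(-13 + 18) = 12*5 = 60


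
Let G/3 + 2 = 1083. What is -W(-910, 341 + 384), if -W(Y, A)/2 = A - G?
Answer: -5036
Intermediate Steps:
G = 3243 (G = -6 + 3*1083 = -6 + 3249 = 3243)
W(Y, A) = 6486 - 2*A (W(Y, A) = -2*(A - 1*3243) = -2*(A - 3243) = -2*(-3243 + A) = 6486 - 2*A)
-W(-910, 341 + 384) = -(6486 - 2*(341 + 384)) = -(6486 - 2*725) = -(6486 - 1450) = -1*5036 = -5036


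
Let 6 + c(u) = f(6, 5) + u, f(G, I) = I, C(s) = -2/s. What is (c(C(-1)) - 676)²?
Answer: 455625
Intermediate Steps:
c(u) = -1 + u (c(u) = -6 + (5 + u) = -1 + u)
(c(C(-1)) - 676)² = ((-1 - 2/(-1)) - 676)² = ((-1 - 2*(-1)) - 676)² = ((-1 + 2) - 676)² = (1 - 676)² = (-675)² = 455625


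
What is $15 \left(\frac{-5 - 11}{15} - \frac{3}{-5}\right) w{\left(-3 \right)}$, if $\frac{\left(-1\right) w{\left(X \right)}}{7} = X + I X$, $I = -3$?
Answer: $294$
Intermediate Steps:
$w{\left(X \right)} = 14 X$ ($w{\left(X \right)} = - 7 \left(X - 3 X\right) = - 7 \left(- 2 X\right) = 14 X$)
$15 \left(\frac{-5 - 11}{15} - \frac{3}{-5}\right) w{\left(-3 \right)} = 15 \left(\frac{-5 - 11}{15} - \frac{3}{-5}\right) 14 \left(-3\right) = 15 \left(\left(-5 - 11\right) \frac{1}{15} - - \frac{3}{5}\right) \left(-42\right) = 15 \left(\left(-16\right) \frac{1}{15} + \frac{3}{5}\right) \left(-42\right) = 15 \left(- \frac{16}{15} + \frac{3}{5}\right) \left(-42\right) = 15 \left(- \frac{7}{15}\right) \left(-42\right) = \left(-7\right) \left(-42\right) = 294$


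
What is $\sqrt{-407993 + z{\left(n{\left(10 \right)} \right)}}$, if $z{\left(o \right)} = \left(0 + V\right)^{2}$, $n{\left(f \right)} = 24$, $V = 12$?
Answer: $i \sqrt{407849} \approx 638.63 i$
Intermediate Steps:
$z{\left(o \right)} = 144$ ($z{\left(o \right)} = \left(0 + 12\right)^{2} = 12^{2} = 144$)
$\sqrt{-407993 + z{\left(n{\left(10 \right)} \right)}} = \sqrt{-407993 + 144} = \sqrt{-407849} = i \sqrt{407849}$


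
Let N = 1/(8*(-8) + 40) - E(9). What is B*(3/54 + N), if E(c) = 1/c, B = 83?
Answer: -581/72 ≈ -8.0694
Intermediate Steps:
N = -11/72 (N = 1/(8*(-8) + 40) - 1/9 = 1/(-64 + 40) - 1*⅑ = 1/(-24) - ⅑ = -1/24 - ⅑ = -11/72 ≈ -0.15278)
B*(3/54 + N) = 83*(3/54 - 11/72) = 83*(3*(1/54) - 11/72) = 83*(1/18 - 11/72) = 83*(-7/72) = -581/72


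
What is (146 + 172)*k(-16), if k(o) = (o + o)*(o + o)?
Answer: 325632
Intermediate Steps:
k(o) = 4*o² (k(o) = (2*o)*(2*o) = 4*o²)
(146 + 172)*k(-16) = (146 + 172)*(4*(-16)²) = 318*(4*256) = 318*1024 = 325632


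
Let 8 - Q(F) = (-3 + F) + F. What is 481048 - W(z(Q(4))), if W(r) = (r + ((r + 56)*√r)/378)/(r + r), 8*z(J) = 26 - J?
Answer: 962095/2 - 157*√46/23184 ≈ 4.8105e+5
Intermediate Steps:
Q(F) = 11 - 2*F (Q(F) = 8 - ((-3 + F) + F) = 8 - (-3 + 2*F) = 8 + (3 - 2*F) = 11 - 2*F)
z(J) = 13/4 - J/8 (z(J) = (26 - J)/8 = 13/4 - J/8)
W(r) = (r + √r*(56 + r)/378)/(2*r) (W(r) = (r + ((56 + r)*√r)*(1/378))/((2*r)) = (r + (√r*(56 + r))*(1/378))*(1/(2*r)) = (r + √r*(56 + r)/378)*(1/(2*r)) = (r + √r*(56 + r)/378)/(2*r))
481048 - W(z(Q(4))) = 481048 - (56 + (13/4 - (11 - 2*4)/8) + 378*√(13/4 - (11 - 2*4)/8))/(756*√(13/4 - (11 - 2*4)/8)) = 481048 - (56 + (13/4 - (11 - 8)/8) + 378*√(13/4 - (11 - 8)/8))/(756*√(13/4 - (11 - 8)/8)) = 481048 - (56 + (13/4 - ⅛*3) + 378*√(13/4 - ⅛*3))/(756*√(13/4 - ⅛*3)) = 481048 - (56 + (13/4 - 3/8) + 378*√(13/4 - 3/8))/(756*√(13/4 - 3/8)) = 481048 - (56 + 23/8 + 378*√(23/8))/(756*√(23/8)) = 481048 - 2*√46/23*(56 + 23/8 + 378*(√46/4))/756 = 481048 - 2*√46/23*(56 + 23/8 + 189*√46/2)/756 = 481048 - 2*√46/23*(471/8 + 189*√46/2)/756 = 481048 - √46*(471/8 + 189*√46/2)/8694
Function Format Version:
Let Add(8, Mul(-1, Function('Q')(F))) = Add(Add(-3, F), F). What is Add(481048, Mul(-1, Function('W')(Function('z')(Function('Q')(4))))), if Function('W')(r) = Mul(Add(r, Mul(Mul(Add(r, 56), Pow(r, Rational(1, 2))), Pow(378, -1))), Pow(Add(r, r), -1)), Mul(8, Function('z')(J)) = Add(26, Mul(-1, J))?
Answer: Add(Rational(962095, 2), Mul(Rational(-157, 23184), Pow(46, Rational(1, 2)))) ≈ 4.8105e+5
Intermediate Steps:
Function('Q')(F) = Add(11, Mul(-2, F)) (Function('Q')(F) = Add(8, Mul(-1, Add(Add(-3, F), F))) = Add(8, Mul(-1, Add(-3, Mul(2, F)))) = Add(8, Add(3, Mul(-2, F))) = Add(11, Mul(-2, F)))
Function('z')(J) = Add(Rational(13, 4), Mul(Rational(-1, 8), J)) (Function('z')(J) = Mul(Rational(1, 8), Add(26, Mul(-1, J))) = Add(Rational(13, 4), Mul(Rational(-1, 8), J)))
Function('W')(r) = Mul(Rational(1, 2), Pow(r, -1), Add(r, Mul(Rational(1, 378), Pow(r, Rational(1, 2)), Add(56, r)))) (Function('W')(r) = Mul(Add(r, Mul(Mul(Add(56, r), Pow(r, Rational(1, 2))), Rational(1, 378))), Pow(Mul(2, r), -1)) = Mul(Add(r, Mul(Mul(Pow(r, Rational(1, 2)), Add(56, r)), Rational(1, 378))), Mul(Rational(1, 2), Pow(r, -1))) = Mul(Add(r, Mul(Rational(1, 378), Pow(r, Rational(1, 2)), Add(56, r))), Mul(Rational(1, 2), Pow(r, -1))) = Mul(Rational(1, 2), Pow(r, -1), Add(r, Mul(Rational(1, 378), Pow(r, Rational(1, 2)), Add(56, r)))))
Add(481048, Mul(-1, Function('W')(Function('z')(Function('Q')(4))))) = Add(481048, Mul(-1, Mul(Rational(1, 756), Pow(Add(Rational(13, 4), Mul(Rational(-1, 8), Add(11, Mul(-2, 4)))), Rational(-1, 2)), Add(56, Add(Rational(13, 4), Mul(Rational(-1, 8), Add(11, Mul(-2, 4)))), Mul(378, Pow(Add(Rational(13, 4), Mul(Rational(-1, 8), Add(11, Mul(-2, 4)))), Rational(1, 2))))))) = Add(481048, Mul(-1, Mul(Rational(1, 756), Pow(Add(Rational(13, 4), Mul(Rational(-1, 8), Add(11, -8))), Rational(-1, 2)), Add(56, Add(Rational(13, 4), Mul(Rational(-1, 8), Add(11, -8))), Mul(378, Pow(Add(Rational(13, 4), Mul(Rational(-1, 8), Add(11, -8))), Rational(1, 2))))))) = Add(481048, Mul(-1, Mul(Rational(1, 756), Pow(Add(Rational(13, 4), Mul(Rational(-1, 8), 3)), Rational(-1, 2)), Add(56, Add(Rational(13, 4), Mul(Rational(-1, 8), 3)), Mul(378, Pow(Add(Rational(13, 4), Mul(Rational(-1, 8), 3)), Rational(1, 2))))))) = Add(481048, Mul(-1, Mul(Rational(1, 756), Pow(Add(Rational(13, 4), Rational(-3, 8)), Rational(-1, 2)), Add(56, Add(Rational(13, 4), Rational(-3, 8)), Mul(378, Pow(Add(Rational(13, 4), Rational(-3, 8)), Rational(1, 2))))))) = Add(481048, Mul(-1, Mul(Rational(1, 756), Pow(Rational(23, 8), Rational(-1, 2)), Add(56, Rational(23, 8), Mul(378, Pow(Rational(23, 8), Rational(1, 2))))))) = Add(481048, Mul(-1, Mul(Rational(1, 756), Mul(Rational(2, 23), Pow(46, Rational(1, 2))), Add(56, Rational(23, 8), Mul(378, Mul(Rational(1, 4), Pow(46, Rational(1, 2)))))))) = Add(481048, Mul(-1, Mul(Rational(1, 756), Mul(Rational(2, 23), Pow(46, Rational(1, 2))), Add(56, Rational(23, 8), Mul(Rational(189, 2), Pow(46, Rational(1, 2))))))) = Add(481048, Mul(-1, Mul(Rational(1, 756), Mul(Rational(2, 23), Pow(46, Rational(1, 2))), Add(Rational(471, 8), Mul(Rational(189, 2), Pow(46, Rational(1, 2))))))) = Add(481048, Mul(-1, Mul(Rational(1, 8694), Pow(46, Rational(1, 2)), Add(Rational(471, 8), Mul(Rational(189, 2), Pow(46, Rational(1, 2))))))) = Add(481048, Mul(Rational(-1, 8694), Pow(46, Rational(1, 2)), Add(Rational(471, 8), Mul(Rational(189, 2), Pow(46, Rational(1, 2))))))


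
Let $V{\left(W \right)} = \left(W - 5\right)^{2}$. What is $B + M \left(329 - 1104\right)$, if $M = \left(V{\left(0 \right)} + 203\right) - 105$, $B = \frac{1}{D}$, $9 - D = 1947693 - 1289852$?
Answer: $- \frac{62707835401}{657832} \approx -95325.0$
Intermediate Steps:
$V{\left(W \right)} = \left(-5 + W\right)^{2}$
$D = -657832$ ($D = 9 - \left(1947693 - 1289852\right) = 9 - 657841 = -657832$)
$B = - \frac{1}{657832}$ ($B = \frac{1}{-657832} = - \frac{1}{657832} \approx -1.5201 \cdot 10^{-6}$)
$M = 123$ ($M = \left(\left(-5 + 0\right)^{2} + 203\right) - 105 = \left(\left(-5\right)^{2} + 203\right) - 105 = \left(25 + 203\right) - 105 = 228 - 105 = 123$)
$B + M \left(329 - 1104\right) = - \frac{1}{657832} + 123 \left(329 - 1104\right) = - \frac{1}{657832} + 123 \left(-775\right) = - \frac{1}{657832} - 95325 = - \frac{62707835401}{657832}$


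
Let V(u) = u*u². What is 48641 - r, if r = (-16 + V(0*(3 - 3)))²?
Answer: 48385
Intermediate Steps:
V(u) = u³
r = 256 (r = (-16 + (0*(3 - 3))³)² = (-16 + (0*0)³)² = (-16 + 0³)² = (-16 + 0)² = (-16)² = 256)
48641 - r = 48641 - 1*256 = 48641 - 256 = 48385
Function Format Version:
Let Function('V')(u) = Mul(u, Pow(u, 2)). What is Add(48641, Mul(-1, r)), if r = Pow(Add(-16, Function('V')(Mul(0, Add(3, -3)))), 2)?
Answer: 48385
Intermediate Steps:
Function('V')(u) = Pow(u, 3)
r = 256 (r = Pow(Add(-16, Pow(Mul(0, Add(3, -3)), 3)), 2) = Pow(Add(-16, Pow(Mul(0, 0), 3)), 2) = Pow(Add(-16, Pow(0, 3)), 2) = Pow(Add(-16, 0), 2) = Pow(-16, 2) = 256)
Add(48641, Mul(-1, r)) = Add(48641, Mul(-1, 256)) = Add(48641, -256) = 48385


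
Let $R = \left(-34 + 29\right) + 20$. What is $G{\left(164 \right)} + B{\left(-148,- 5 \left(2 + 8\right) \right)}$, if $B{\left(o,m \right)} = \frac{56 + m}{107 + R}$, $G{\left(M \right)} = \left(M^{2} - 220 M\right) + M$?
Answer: $- \frac{550217}{61} \approx -9020.0$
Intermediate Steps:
$G{\left(M \right)} = M^{2} - 219 M$
$R = 15$ ($R = -5 + 20 = 15$)
$B{\left(o,m \right)} = \frac{28}{61} + \frac{m}{122}$ ($B{\left(o,m \right)} = \frac{56 + m}{107 + 15} = \frac{56 + m}{122} = \left(56 + m\right) \frac{1}{122} = \frac{28}{61} + \frac{m}{122}$)
$G{\left(164 \right)} + B{\left(-148,- 5 \left(2 + 8\right) \right)} = 164 \left(-219 + 164\right) + \left(\frac{28}{61} + \frac{\left(-5\right) \left(2 + 8\right)}{122}\right) = 164 \left(-55\right) + \left(\frac{28}{61} + \frac{\left(-5\right) 10}{122}\right) = -9020 + \left(\frac{28}{61} + \frac{1}{122} \left(-50\right)\right) = -9020 + \left(\frac{28}{61} - \frac{25}{61}\right) = -9020 + \frac{3}{61} = - \frac{550217}{61}$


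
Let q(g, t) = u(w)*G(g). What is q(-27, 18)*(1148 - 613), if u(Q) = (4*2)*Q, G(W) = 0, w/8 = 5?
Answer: 0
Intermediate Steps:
w = 40 (w = 8*5 = 40)
u(Q) = 8*Q
q(g, t) = 0 (q(g, t) = (8*40)*0 = 320*0 = 0)
q(-27, 18)*(1148 - 613) = 0*(1148 - 613) = 0*535 = 0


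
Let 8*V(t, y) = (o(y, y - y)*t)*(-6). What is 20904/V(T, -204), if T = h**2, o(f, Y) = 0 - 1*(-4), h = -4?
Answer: -871/2 ≈ -435.50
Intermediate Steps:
o(f, Y) = 4 (o(f, Y) = 0 + 4 = 4)
T = 16 (T = (-4)**2 = 16)
V(t, y) = -3*t (V(t, y) = ((4*t)*(-6))/8 = (-24*t)/8 = -3*t)
20904/V(T, -204) = 20904/((-3*16)) = 20904/(-48) = 20904*(-1/48) = -871/2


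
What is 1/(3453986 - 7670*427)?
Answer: 1/178896 ≈ 5.5898e-6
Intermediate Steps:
1/(3453986 - 7670*427) = 1/(3453986 - 3275090) = 1/178896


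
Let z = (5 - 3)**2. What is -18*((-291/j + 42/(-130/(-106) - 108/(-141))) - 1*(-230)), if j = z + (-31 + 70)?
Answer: -134070642/30487 ≈ -4397.6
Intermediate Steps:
z = 4 (z = 2**2 = 4)
j = 43 (j = 4 + (-31 + 70) = 4 + 39 = 43)
-18*((-291/j + 42/(-130/(-106) - 108/(-141))) - 1*(-230)) = -18*((-291/43 + 42/(-130/(-106) - 108/(-141))) - 1*(-230)) = -18*((-291*1/43 + 42/(-130*(-1/106) - 108*(-1/141))) + 230) = -18*((-291/43 + 42/(65/53 + 36/47)) + 230) = -18*((-291/43 + 42/(4963/2491)) + 230) = -18*((-291/43 + 42*(2491/4963)) + 230) = -18*((-291/43 + 14946/709) + 230) = -18*(436359/30487 + 230) = -18*7448369/30487 = -134070642/30487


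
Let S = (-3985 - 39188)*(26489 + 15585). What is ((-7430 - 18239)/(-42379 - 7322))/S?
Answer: -133/467771597514 ≈ -2.8433e-10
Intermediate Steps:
S = -1816460802 (S = -43173*42074 = -1816460802)
((-7430 - 18239)/(-42379 - 7322))/S = ((-7430 - 18239)/(-42379 - 7322))/(-1816460802) = -25669/(-49701)*(-1/1816460802) = -25669*(-1/49701)*(-1/1816460802) = (25669/49701)*(-1/1816460802) = -133/467771597514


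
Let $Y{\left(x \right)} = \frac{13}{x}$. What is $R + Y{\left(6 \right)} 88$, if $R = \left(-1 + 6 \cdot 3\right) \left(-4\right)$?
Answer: $\frac{368}{3} \approx 122.67$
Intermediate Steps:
$R = -68$ ($R = \left(-1 + 18\right) \left(-4\right) = 17 \left(-4\right) = -68$)
$R + Y{\left(6 \right)} 88 = -68 + \frac{13}{6} \cdot 88 = -68 + \frac{572}{3} = \frac{368}{3}$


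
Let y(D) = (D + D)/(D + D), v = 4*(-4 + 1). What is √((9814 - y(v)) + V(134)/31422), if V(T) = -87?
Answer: √1076531681842/10474 ≈ 99.061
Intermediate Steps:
v = -12 (v = 4*(-3) = -12)
y(D) = 1 (y(D) = (2*D)/((2*D)) = (2*D)*(1/(2*D)) = 1)
√((9814 - y(v)) + V(134)/31422) = √((9814 - 1*1) - 87/31422) = √((9814 - 1) - 87*1/31422) = √(9813 - 29/10474) = √(102781333/10474) = √1076531681842/10474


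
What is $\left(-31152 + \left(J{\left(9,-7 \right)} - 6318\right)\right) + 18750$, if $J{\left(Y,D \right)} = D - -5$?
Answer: $-18722$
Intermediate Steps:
$J{\left(Y,D \right)} = 5 + D$ ($J{\left(Y,D \right)} = D + 5 = 5 + D$)
$\left(-31152 + \left(J{\left(9,-7 \right)} - 6318\right)\right) + 18750 = \left(-31152 + \left(\left(5 - 7\right) - 6318\right)\right) + 18750 = \left(-31152 - 6320\right) + 18750 = -37472 + 18750 = -18722$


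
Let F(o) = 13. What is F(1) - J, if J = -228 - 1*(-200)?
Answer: 41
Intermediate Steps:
J = -28 (J = -228 + 200 = -28)
F(1) - J = 13 - 1*(-28) = 13 + 28 = 41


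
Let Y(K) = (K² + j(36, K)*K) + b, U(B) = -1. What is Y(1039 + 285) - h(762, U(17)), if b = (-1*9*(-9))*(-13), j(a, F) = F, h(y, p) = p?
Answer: 3504900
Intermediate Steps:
b = -1053 (b = -9*(-9)*(-13) = 81*(-13) = -1053)
Y(K) = -1053 + 2*K² (Y(K) = (K² + K*K) - 1053 = (K² + K²) - 1053 = 2*K² - 1053 = -1053 + 2*K²)
Y(1039 + 285) - h(762, U(17)) = (-1053 + 2*(1039 + 285)²) - 1*(-1) = (-1053 + 2*1324²) + 1 = (-1053 + 2*1752976) + 1 = (-1053 + 3505952) + 1 = 3504899 + 1 = 3504900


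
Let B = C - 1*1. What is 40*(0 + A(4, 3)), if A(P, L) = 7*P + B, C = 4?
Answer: 1240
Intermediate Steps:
B = 3 (B = 4 - 1*1 = 4 - 1 = 3)
A(P, L) = 3 + 7*P (A(P, L) = 7*P + 3 = 3 + 7*P)
40*(0 + A(4, 3)) = 40*(0 + (3 + 7*4)) = 40*(0 + (3 + 28)) = 40*(0 + 31) = 40*31 = 1240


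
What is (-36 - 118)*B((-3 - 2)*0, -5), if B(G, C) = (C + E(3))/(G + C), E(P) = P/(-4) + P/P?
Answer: -1463/10 ≈ -146.30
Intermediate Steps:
E(P) = 1 - P/4 (E(P) = P*(-1/4) + 1 = -P/4 + 1 = 1 - P/4)
B(G, C) = (1/4 + C)/(C + G) (B(G, C) = (C + (1 - 1/4*3))/(G + C) = (C + (1 - 3/4))/(C + G) = (C + 1/4)/(C + G) = (1/4 + C)/(C + G))
(-36 - 118)*B((-3 - 2)*0, -5) = (-36 - 118)*((1/4 - 5)/(-5 + (-3 - 2)*0)) = -154*(-19)/((-5 - 5*0)*4) = -154*(-19)/((-5 + 0)*4) = -154*(-19)/((-5)*4) = -(-154)*(-19)/(5*4) = -154*19/20 = -1463/10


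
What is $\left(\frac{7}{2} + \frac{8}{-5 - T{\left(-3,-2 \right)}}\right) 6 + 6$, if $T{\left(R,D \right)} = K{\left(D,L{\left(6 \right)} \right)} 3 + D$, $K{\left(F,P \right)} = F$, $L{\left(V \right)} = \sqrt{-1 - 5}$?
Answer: $43$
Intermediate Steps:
$L{\left(V \right)} = i \sqrt{6}$ ($L{\left(V \right)} = \sqrt{-6} = i \sqrt{6}$)
$T{\left(R,D \right)} = 4 D$ ($T{\left(R,D \right)} = D 3 + D = 3 D + D = 4 D$)
$\left(\frac{7}{2} + \frac{8}{-5 - T{\left(-3,-2 \right)}}\right) 6 + 6 = \left(\frac{7}{2} + \frac{8}{-5 - 4 \left(-2\right)}\right) 6 + 6 = \left(7 \cdot \frac{1}{2} + \frac{8}{-5 - -8}\right) 6 + 6 = \left(\frac{7}{2} + \frac{8}{-5 + 8}\right) 6 + 6 = \left(\frac{7}{2} + \frac{8}{3}\right) 6 + 6 = \frac{37}{6} \cdot 6 + 6 = 37 + 6 = 43$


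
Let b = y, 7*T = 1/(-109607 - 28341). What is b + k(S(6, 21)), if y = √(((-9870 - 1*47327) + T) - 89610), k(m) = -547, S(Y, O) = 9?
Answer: -547 + I*√34222652653792477/482818 ≈ -547.0 + 383.15*I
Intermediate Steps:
T = -1/965636 (T = 1/(7*(-109607 - 28341)) = (⅐)/(-137948) = (⅐)*(-1/137948) = -1/965636 ≈ -1.0356e-6)
y = I*√34222652653792477/482818 (y = √(((-9870 - 1*47327) - 1/965636) - 89610) = √(((-9870 - 47327) - 1/965636) - 89610) = √((-57197 - 1/965636) - 89610) = √(-55231482293/965636 - 89610) = √(-141762124253/965636) = I*√34222652653792477/482818 ≈ 383.15*I)
b = I*√34222652653792477/482818 ≈ 383.15*I
b + k(S(6, 21)) = I*√34222652653792477/482818 - 547 = -547 + I*√34222652653792477/482818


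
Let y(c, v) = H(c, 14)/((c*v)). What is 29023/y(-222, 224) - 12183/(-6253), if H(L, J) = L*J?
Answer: 2903705287/6253 ≈ 4.6437e+5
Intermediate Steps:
H(L, J) = J*L
y(c, v) = 14/v (y(c, v) = (14*c)/((c*v)) = (14*c)*(1/(c*v)) = 14/v)
29023/y(-222, 224) - 12183/(-6253) = 29023/((14/224)) - 12183/(-6253) = 29023/((14*(1/224))) - 12183*(-1/6253) = 29023/(1/16) + 12183/6253 = 29023*16 + 12183/6253 = 464368 + 12183/6253 = 2903705287/6253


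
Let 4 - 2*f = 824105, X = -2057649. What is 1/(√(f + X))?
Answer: -I*√9878798/4939399 ≈ -0.00063632*I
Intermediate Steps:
f = -824101/2 (f = 2 - ½*824105 = 2 - 824105/2 = -824101/2 ≈ -4.1205e+5)
1/(√(f + X)) = 1/(√(-824101/2 - 2057649)) = 1/(√(-4939399/2)) = 1/(I*√9878798/2) = -I*√9878798/4939399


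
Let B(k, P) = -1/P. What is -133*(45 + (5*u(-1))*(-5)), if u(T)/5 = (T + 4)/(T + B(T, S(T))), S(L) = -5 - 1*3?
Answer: -62985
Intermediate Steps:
S(L) = -8 (S(L) = -5 - 3 = -8)
u(T) = 5*(4 + T)/(⅛ + T) (u(T) = 5*((T + 4)/(T - 1/(-8))) = 5*((4 + T)/(T - 1*(-⅛))) = 5*((4 + T)/(T + ⅛)) = 5*((4 + T)/(⅛ + T)) = 5*(4 + T)/(⅛ + T))
-133*(45 + (5*u(-1))*(-5)) = -133*(45 + (5*(40*(4 - 1)/(1 + 8*(-1))))*(-5)) = -133*(45 + (5*(40*3/(1 - 8)))*(-5)) = -133*(45 + (5*(40*3/(-7)))*(-5)) = -133*(45 + (5*(40*(-⅐)*3))*(-5)) = -133*(45 + (5*(-120/7))*(-5)) = -133*(45 - 600/7*(-5)) = -133*(45 + 3000/7) = -133*3315/7 = -62985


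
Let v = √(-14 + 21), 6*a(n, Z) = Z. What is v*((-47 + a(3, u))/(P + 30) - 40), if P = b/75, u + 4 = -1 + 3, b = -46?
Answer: -45855*√7/1102 ≈ -110.09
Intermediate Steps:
u = -2 (u = -4 + (-1 + 3) = -4 + 2 = -2)
a(n, Z) = Z/6
v = √7 ≈ 2.6458
P = -46/75 ≈ -0.61333
v*((-47 + a(3, u))/(P + 30) - 40) = √7*((-47 + (⅙)*(-2))/(-46/75 + 30) - 40) = √7*((-47 - ⅓)/(2204/75) - 40) = √7*(-142/3*75/2204 - 40) = √7*(-1775/1102 - 40) = √7*(-45855/1102) = -45855*√7/1102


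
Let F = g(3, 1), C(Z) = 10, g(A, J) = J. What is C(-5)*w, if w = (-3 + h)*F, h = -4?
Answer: -70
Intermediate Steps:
F = 1
w = -7 (w = (-3 - 4)*1 = -7*1 = -7)
C(-5)*w = 10*(-7) = -70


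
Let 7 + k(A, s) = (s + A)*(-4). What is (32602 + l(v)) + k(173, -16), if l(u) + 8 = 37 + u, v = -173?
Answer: 31823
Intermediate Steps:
k(A, s) = -7 - 4*A - 4*s (k(A, s) = -7 + (s + A)*(-4) = -7 + (A + s)*(-4) = -7 + (-4*A - 4*s) = -7 - 4*A - 4*s)
l(u) = 29 + u (l(u) = -8 + (37 + u) = 29 + u)
(32602 + l(v)) + k(173, -16) = (32602 + (29 - 173)) + (-7 - 4*173 - 4*(-16)) = (32602 - 144) + (-7 - 692 + 64) = 32458 - 635 = 31823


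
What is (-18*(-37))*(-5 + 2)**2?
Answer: 5994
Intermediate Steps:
(-18*(-37))*(-5 + 2)**2 = 666*(-3)**2 = 666*9 = 5994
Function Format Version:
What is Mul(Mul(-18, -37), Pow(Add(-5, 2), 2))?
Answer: 5994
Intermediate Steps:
Mul(Mul(-18, -37), Pow(Add(-5, 2), 2)) = Mul(666, Pow(-3, 2)) = Mul(666, 9) = 5994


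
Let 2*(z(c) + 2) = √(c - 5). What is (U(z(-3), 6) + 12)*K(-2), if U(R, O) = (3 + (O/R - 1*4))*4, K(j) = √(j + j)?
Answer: 16*(1 + I*√2)/(√2 + 2*I) ≈ 11.314 - 1.8626e-9*I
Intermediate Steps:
z(c) = -2 + √(-5 + c)/2 (z(c) = -2 + √(c - 5)/2 = -2 + √(-5 + c)/2)
K(j) = √2*√j (K(j) = √(2*j) = √2*√j)
U(R, O) = -4 + 4*O/R (U(R, O) = (3 + (O/R - 4))*4 = (3 + (-4 + O/R))*4 = (-1 + O/R)*4 = -4 + 4*O/R)
(U(z(-3), 6) + 12)*K(-2) = ((-4 + 4*6/(-2 + √(-5 - 3)/2)) + 12)*(√2*√(-2)) = ((-4 + 4*6/(-2 + √(-8)/2)) + 12)*(√2*(I*√2)) = ((-4 + 4*6/(-2 + (2*I*√2)/2)) + 12)*(2*I) = ((-4 + 4*6/(-2 + I*√2)) + 12)*(2*I) = ((-4 + 24/(-2 + I*√2)) + 12)*(2*I) = (8 + 24/(-2 + I*√2))*(2*I) = 2*I*(8 + 24/(-2 + I*√2))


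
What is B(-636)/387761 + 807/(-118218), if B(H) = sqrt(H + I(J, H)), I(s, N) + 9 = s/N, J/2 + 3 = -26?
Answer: -269/39406 + I*sqrt(65215758)/123307998 ≈ -0.0068264 + 6.5492e-5*I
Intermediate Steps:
J = -58 (J = -6 + 2*(-26) = -6 - 52 = -58)
I(s, N) = -9 + s/N
B(H) = sqrt(-9 + H - 58/H) (B(H) = sqrt(H + (-9 - 58/H)) = sqrt(-9 + H - 58/H))
B(-636)/387761 + 807/(-118218) = sqrt(-9 - 636 - 58/(-636))/387761 + 807/(-118218) = sqrt(-9 - 636 - 58*(-1/636))*(1/387761) + 807*(-1/118218) = sqrt(-9 - 636 + 29/318)*(1/387761) - 269/39406 = sqrt(-205081/318)*(1/387761) - 269/39406 = (I*sqrt(65215758)/318)*(1/387761) - 269/39406 = I*sqrt(65215758)/123307998 - 269/39406 = -269/39406 + I*sqrt(65215758)/123307998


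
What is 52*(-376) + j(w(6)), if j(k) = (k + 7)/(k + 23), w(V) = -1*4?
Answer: -371485/19 ≈ -19552.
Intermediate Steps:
w(V) = -4
j(k) = (7 + k)/(23 + k)
52*(-376) + j(w(6)) = 52*(-376) + (7 - 4)/(23 - 4) = -19552 + 3/19 = -371485/19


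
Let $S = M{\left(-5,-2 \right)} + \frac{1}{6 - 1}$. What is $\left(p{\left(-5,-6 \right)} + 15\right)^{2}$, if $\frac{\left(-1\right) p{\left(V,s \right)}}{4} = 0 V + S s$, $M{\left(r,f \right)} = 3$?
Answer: $\frac{210681}{25} \approx 8427.2$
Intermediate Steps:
$S = \frac{16}{5}$ ($S = 3 + \frac{1}{6 - 1} = 3 + \frac{1}{5} = \frac{16}{5} \approx 3.2$)
$p{\left(V,s \right)} = - \frac{64 s}{5}$ ($p{\left(V,s \right)} = - 4 \left(0 V + \frac{16 s}{5}\right) = - 4 \left(0 + \frac{16 s}{5}\right) = - 4 \frac{16 s}{5} = - \frac{64 s}{5}$)
$\left(p{\left(-5,-6 \right)} + 15\right)^{2} = \left(\left(- \frac{64}{5}\right) \left(-6\right) + 15\right)^{2} = \left(\frac{384}{5} + 15\right)^{2} = \left(\frac{459}{5}\right)^{2} = \frac{210681}{25}$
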